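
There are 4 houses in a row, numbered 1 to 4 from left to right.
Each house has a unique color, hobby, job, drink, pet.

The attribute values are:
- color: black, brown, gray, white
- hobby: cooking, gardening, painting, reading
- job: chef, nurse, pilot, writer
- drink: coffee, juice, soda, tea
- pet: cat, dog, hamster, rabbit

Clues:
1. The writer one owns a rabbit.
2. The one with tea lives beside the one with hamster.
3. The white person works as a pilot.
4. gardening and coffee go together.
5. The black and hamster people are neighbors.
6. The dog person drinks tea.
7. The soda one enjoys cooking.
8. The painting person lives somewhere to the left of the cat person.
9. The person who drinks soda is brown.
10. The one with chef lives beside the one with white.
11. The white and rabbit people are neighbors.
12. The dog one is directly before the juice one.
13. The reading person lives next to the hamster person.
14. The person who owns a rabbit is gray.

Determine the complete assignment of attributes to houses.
Solution:

House | Color | Hobby | Job | Drink | Pet
-----------------------------------------
  1   | black | reading | chef | tea | dog
  2   | white | painting | pilot | juice | hamster
  3   | gray | gardening | writer | coffee | rabbit
  4   | brown | cooking | nurse | soda | cat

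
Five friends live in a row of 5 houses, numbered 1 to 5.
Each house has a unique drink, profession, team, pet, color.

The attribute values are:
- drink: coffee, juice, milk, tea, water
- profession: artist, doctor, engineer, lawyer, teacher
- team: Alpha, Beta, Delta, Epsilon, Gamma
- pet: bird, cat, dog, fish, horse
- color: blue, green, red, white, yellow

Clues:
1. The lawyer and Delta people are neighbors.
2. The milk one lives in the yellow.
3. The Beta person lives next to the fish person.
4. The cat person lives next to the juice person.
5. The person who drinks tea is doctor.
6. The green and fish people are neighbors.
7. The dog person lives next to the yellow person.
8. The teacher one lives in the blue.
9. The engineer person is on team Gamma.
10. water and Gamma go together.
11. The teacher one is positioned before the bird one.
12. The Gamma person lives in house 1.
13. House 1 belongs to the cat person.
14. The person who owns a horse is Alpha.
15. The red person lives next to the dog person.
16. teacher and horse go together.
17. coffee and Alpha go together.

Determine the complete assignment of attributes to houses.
Solution:

House | Drink | Profession | Team | Pet | Color
-----------------------------------------------
  1   | water | engineer | Gamma | cat | red
  2   | juice | lawyer | Beta | dog | green
  3   | milk | artist | Delta | fish | yellow
  4   | coffee | teacher | Alpha | horse | blue
  5   | tea | doctor | Epsilon | bird | white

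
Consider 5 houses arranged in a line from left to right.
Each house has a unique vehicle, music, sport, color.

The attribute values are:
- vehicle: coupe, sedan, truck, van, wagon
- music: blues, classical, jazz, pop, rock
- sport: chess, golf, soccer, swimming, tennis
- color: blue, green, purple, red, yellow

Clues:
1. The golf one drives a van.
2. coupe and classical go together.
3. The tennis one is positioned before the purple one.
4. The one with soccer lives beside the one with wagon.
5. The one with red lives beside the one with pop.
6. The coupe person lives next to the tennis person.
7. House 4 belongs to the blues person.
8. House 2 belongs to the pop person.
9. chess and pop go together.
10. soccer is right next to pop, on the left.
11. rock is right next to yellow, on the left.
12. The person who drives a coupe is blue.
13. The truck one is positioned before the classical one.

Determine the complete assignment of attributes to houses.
Solution:

House | Vehicle | Music | Sport | Color
---------------------------------------
  1   | truck | rock | soccer | red
  2   | wagon | pop | chess | yellow
  3   | coupe | classical | swimming | blue
  4   | sedan | blues | tennis | green
  5   | van | jazz | golf | purple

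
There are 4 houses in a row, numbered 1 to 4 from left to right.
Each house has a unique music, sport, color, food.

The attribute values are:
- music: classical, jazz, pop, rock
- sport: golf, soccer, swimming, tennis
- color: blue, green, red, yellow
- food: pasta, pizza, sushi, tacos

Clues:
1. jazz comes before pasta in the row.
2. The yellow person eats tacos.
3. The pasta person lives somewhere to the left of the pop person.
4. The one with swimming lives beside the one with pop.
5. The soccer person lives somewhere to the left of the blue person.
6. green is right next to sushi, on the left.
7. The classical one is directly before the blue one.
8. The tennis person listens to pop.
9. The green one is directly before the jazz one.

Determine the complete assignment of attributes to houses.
Solution:

House | Music | Sport | Color | Food
------------------------------------
  1   | classical | soccer | green | pizza
  2   | jazz | golf | blue | sushi
  3   | rock | swimming | red | pasta
  4   | pop | tennis | yellow | tacos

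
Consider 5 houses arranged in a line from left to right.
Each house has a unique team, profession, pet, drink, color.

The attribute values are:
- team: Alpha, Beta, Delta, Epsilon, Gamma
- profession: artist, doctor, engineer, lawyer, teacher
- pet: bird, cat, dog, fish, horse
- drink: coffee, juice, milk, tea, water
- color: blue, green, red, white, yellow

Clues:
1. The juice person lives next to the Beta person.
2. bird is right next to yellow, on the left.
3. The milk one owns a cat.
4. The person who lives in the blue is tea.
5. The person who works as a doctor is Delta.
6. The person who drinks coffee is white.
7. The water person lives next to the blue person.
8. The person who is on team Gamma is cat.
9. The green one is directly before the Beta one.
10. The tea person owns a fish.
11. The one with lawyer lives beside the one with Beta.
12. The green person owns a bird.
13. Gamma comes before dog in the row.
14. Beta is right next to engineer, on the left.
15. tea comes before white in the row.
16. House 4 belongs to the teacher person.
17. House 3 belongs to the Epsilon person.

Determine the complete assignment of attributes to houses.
Solution:

House | Team | Profession | Pet | Drink | Color
-----------------------------------------------
  1   | Alpha | lawyer | bird | juice | green
  2   | Beta | artist | horse | water | yellow
  3   | Epsilon | engineer | fish | tea | blue
  4   | Gamma | teacher | cat | milk | red
  5   | Delta | doctor | dog | coffee | white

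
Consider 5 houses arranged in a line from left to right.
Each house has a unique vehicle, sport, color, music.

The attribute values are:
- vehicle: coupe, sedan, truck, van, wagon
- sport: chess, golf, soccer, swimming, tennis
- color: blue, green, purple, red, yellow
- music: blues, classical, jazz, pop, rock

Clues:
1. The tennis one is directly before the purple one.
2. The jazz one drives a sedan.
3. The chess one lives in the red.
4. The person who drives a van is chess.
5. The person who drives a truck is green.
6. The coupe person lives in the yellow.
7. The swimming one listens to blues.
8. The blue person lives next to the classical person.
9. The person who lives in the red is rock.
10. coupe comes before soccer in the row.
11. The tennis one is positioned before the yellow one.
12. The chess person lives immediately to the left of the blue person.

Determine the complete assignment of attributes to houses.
Solution:

House | Vehicle | Sport | Color | Music
---------------------------------------
  1   | van | chess | red | rock
  2   | sedan | tennis | blue | jazz
  3   | wagon | golf | purple | classical
  4   | coupe | swimming | yellow | blues
  5   | truck | soccer | green | pop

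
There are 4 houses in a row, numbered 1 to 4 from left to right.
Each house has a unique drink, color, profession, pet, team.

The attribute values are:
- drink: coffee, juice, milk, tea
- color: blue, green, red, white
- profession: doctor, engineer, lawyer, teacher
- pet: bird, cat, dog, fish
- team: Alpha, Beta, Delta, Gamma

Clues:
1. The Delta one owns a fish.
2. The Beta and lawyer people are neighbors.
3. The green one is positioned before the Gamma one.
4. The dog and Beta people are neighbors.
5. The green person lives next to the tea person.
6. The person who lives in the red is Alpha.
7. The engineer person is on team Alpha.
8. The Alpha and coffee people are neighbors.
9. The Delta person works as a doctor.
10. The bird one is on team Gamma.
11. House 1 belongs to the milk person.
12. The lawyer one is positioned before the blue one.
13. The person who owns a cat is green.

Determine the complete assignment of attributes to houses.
Solution:

House | Drink | Color | Profession | Pet | Team
-----------------------------------------------
  1   | milk | red | engineer | dog | Alpha
  2   | coffee | green | teacher | cat | Beta
  3   | tea | white | lawyer | bird | Gamma
  4   | juice | blue | doctor | fish | Delta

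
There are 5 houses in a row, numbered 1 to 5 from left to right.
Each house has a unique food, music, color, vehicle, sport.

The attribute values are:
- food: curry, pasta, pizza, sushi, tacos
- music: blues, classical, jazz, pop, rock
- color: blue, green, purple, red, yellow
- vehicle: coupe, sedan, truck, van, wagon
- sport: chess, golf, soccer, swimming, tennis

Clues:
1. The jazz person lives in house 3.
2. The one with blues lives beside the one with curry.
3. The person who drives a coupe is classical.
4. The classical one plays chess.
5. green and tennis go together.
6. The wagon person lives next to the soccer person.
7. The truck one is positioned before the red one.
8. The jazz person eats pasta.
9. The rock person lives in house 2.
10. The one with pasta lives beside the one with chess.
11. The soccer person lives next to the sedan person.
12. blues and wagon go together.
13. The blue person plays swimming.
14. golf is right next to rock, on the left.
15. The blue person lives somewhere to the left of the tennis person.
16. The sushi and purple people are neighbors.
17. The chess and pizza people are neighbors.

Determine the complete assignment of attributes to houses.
Solution:

House | Food | Music | Color | Vehicle | Sport
----------------------------------------------
  1   | sushi | blues | yellow | wagon | golf
  2   | curry | rock | purple | truck | soccer
  3   | pasta | jazz | blue | sedan | swimming
  4   | tacos | classical | red | coupe | chess
  5   | pizza | pop | green | van | tennis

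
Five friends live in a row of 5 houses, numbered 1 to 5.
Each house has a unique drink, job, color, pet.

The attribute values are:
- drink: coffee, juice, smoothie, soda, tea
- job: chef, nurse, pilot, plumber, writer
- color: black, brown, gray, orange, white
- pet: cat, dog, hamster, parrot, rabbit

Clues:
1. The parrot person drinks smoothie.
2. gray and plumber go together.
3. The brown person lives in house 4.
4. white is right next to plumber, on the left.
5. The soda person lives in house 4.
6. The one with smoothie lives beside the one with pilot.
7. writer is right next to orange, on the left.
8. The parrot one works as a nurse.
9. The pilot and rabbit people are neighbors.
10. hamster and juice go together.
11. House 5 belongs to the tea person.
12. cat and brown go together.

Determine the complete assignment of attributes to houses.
Solution:

House | Drink | Job | Color | Pet
---------------------------------
  1   | smoothie | nurse | black | parrot
  2   | juice | pilot | white | hamster
  3   | coffee | plumber | gray | rabbit
  4   | soda | writer | brown | cat
  5   | tea | chef | orange | dog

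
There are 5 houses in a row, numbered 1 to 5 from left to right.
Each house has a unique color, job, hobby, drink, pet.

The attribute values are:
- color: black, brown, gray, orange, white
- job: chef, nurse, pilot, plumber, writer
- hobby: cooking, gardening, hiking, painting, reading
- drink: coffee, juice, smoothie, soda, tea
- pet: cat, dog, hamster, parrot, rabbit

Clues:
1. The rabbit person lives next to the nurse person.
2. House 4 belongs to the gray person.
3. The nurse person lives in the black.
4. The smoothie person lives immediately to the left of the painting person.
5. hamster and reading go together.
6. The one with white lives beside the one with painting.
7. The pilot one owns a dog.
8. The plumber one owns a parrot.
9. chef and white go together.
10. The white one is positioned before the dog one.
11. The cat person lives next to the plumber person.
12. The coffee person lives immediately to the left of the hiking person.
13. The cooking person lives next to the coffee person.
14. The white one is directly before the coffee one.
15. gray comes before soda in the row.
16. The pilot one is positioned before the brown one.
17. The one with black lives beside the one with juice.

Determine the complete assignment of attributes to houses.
Solution:

House | Color | Job | Hobby | Drink | Pet
-----------------------------------------
  1   | white | chef | cooking | smoothie | rabbit
  2   | black | nurse | painting | coffee | cat
  3   | orange | plumber | hiking | juice | parrot
  4   | gray | pilot | gardening | tea | dog
  5   | brown | writer | reading | soda | hamster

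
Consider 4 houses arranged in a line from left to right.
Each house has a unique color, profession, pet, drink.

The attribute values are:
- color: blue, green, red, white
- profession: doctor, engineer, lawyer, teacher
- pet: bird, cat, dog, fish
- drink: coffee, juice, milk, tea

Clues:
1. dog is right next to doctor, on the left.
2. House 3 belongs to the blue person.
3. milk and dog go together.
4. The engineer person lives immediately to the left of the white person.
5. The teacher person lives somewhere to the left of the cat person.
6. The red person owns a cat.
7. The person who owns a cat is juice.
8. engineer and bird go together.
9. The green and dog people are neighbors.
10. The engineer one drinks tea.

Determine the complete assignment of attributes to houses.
Solution:

House | Color | Profession | Pet | Drink
----------------------------------------
  1   | green | engineer | bird | tea
  2   | white | teacher | dog | milk
  3   | blue | doctor | fish | coffee
  4   | red | lawyer | cat | juice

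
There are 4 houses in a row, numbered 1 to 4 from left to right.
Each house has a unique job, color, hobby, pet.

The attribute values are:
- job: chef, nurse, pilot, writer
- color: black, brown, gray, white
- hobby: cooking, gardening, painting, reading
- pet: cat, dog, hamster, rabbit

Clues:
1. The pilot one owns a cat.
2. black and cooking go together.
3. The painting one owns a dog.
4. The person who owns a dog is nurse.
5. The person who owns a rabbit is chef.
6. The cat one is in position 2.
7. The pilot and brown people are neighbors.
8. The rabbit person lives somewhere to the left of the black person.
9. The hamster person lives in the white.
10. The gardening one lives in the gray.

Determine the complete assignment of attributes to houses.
Solution:

House | Job | Color | Hobby | Pet
---------------------------------
  1   | chef | gray | gardening | rabbit
  2   | pilot | black | cooking | cat
  3   | nurse | brown | painting | dog
  4   | writer | white | reading | hamster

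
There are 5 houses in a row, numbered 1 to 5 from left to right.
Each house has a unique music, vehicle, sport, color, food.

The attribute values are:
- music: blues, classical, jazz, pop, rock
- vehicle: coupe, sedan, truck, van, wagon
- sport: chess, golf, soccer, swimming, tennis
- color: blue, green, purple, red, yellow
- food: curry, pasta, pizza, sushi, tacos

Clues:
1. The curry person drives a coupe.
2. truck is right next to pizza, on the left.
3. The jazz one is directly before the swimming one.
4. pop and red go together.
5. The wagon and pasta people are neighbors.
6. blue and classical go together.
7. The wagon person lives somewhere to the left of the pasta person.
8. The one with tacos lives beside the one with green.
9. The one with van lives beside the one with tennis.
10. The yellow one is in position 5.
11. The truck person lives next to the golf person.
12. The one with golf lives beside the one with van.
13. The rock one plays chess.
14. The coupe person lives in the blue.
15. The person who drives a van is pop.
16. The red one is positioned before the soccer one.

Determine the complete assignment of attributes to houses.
Solution:

House | Music | Vehicle | Sport | Color | Food
----------------------------------------------
  1   | rock | truck | chess | purple | tacos
  2   | jazz | wagon | golf | green | pizza
  3   | pop | van | swimming | red | pasta
  4   | classical | coupe | tennis | blue | curry
  5   | blues | sedan | soccer | yellow | sushi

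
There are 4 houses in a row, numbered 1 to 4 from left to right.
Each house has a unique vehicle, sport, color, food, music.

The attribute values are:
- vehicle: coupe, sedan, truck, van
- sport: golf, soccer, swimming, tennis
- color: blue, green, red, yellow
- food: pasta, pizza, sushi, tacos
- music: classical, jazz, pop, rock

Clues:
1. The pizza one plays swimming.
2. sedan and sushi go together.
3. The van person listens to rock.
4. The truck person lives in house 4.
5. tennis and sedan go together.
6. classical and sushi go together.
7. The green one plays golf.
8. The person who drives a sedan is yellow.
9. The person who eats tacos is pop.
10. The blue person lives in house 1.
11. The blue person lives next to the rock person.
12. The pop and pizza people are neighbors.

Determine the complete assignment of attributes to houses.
Solution:

House | Vehicle | Sport | Color | Food | Music
----------------------------------------------
  1   | coupe | soccer | blue | tacos | pop
  2   | van | swimming | red | pizza | rock
  3   | sedan | tennis | yellow | sushi | classical
  4   | truck | golf | green | pasta | jazz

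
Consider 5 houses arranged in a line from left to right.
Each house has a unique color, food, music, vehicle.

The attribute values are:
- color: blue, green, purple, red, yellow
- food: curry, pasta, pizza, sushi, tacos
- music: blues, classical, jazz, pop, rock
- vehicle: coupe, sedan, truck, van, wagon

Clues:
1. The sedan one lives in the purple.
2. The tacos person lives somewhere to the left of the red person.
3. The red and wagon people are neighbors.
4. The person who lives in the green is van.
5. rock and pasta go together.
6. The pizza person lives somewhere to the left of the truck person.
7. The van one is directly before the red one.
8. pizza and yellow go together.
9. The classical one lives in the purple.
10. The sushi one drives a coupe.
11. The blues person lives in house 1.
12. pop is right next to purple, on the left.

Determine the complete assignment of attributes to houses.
Solution:

House | Color | Food | Music | Vehicle
--------------------------------------
  1   | green | tacos | blues | van
  2   | red | sushi | jazz | coupe
  3   | yellow | pizza | pop | wagon
  4   | purple | curry | classical | sedan
  5   | blue | pasta | rock | truck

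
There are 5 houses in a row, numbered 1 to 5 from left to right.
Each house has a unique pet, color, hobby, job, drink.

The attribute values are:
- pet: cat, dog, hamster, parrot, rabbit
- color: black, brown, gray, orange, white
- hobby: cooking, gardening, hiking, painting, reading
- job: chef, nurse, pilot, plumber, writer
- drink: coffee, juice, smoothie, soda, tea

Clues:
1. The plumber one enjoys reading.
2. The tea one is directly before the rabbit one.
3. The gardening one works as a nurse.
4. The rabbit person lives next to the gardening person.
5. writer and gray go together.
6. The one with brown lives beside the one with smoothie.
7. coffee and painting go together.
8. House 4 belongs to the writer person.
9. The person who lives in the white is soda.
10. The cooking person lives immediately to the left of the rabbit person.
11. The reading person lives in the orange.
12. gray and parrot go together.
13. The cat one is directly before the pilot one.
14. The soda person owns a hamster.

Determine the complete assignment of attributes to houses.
Solution:

House | Pet | Color | Hobby | Job | Drink
-----------------------------------------
  1   | cat | brown | cooking | chef | tea
  2   | rabbit | black | hiking | pilot | smoothie
  3   | hamster | white | gardening | nurse | soda
  4   | parrot | gray | painting | writer | coffee
  5   | dog | orange | reading | plumber | juice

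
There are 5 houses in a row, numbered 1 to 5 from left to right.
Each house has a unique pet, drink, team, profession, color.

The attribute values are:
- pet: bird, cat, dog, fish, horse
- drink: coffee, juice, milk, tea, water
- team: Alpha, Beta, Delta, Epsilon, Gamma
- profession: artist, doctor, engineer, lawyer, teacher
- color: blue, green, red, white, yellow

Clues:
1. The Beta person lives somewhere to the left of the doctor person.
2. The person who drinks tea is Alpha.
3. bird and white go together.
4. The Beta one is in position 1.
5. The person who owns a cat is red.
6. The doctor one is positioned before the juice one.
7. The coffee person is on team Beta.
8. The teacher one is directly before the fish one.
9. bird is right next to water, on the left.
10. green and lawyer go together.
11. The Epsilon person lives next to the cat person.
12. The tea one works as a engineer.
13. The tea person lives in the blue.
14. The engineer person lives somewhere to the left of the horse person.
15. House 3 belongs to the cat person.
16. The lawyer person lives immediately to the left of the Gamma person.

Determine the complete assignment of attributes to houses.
Solution:

House | Pet | Drink | Team | Profession | Color
-----------------------------------------------
  1   | bird | coffee | Beta | teacher | white
  2   | fish | water | Epsilon | lawyer | green
  3   | cat | milk | Gamma | doctor | red
  4   | dog | tea | Alpha | engineer | blue
  5   | horse | juice | Delta | artist | yellow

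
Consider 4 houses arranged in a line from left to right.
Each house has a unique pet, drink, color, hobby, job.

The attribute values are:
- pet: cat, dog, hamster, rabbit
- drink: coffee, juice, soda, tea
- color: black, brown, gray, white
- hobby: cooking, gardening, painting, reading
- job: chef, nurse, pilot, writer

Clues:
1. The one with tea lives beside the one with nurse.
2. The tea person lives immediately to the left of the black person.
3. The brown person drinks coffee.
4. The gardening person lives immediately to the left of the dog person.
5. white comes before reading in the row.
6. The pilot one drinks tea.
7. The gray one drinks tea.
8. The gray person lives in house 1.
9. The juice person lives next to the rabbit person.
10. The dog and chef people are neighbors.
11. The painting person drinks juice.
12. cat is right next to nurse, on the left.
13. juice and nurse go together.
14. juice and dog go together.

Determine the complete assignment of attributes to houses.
Solution:

House | Pet | Drink | Color | Hobby | Job
-----------------------------------------
  1   | cat | tea | gray | gardening | pilot
  2   | dog | juice | black | painting | nurse
  3   | rabbit | soda | white | cooking | chef
  4   | hamster | coffee | brown | reading | writer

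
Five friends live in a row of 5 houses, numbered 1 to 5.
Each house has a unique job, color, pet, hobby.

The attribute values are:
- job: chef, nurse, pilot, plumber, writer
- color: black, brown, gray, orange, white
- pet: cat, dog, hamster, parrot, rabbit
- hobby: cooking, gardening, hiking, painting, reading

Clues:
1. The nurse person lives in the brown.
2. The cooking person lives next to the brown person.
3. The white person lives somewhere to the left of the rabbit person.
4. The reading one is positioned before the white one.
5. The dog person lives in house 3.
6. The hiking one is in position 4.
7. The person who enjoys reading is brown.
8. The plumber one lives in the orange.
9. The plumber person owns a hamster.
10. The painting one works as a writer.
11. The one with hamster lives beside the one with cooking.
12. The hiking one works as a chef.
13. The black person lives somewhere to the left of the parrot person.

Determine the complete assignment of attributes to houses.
Solution:

House | Job | Color | Pet | Hobby
---------------------------------
  1   | plumber | orange | hamster | gardening
  2   | pilot | black | cat | cooking
  3   | nurse | brown | dog | reading
  4   | chef | white | parrot | hiking
  5   | writer | gray | rabbit | painting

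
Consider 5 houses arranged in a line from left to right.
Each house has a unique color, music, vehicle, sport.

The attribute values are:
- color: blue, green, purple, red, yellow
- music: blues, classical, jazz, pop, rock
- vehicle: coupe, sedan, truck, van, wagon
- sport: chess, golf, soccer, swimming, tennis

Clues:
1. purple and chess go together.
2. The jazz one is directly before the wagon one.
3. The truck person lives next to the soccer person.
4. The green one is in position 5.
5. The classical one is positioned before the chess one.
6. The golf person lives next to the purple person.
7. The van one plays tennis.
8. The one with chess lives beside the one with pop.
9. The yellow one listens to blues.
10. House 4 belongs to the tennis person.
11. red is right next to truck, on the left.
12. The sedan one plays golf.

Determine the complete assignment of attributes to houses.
Solution:

House | Color | Music | Vehicle | Sport
---------------------------------------
  1   | red | classical | sedan | golf
  2   | purple | jazz | truck | chess
  3   | blue | pop | wagon | soccer
  4   | yellow | blues | van | tennis
  5   | green | rock | coupe | swimming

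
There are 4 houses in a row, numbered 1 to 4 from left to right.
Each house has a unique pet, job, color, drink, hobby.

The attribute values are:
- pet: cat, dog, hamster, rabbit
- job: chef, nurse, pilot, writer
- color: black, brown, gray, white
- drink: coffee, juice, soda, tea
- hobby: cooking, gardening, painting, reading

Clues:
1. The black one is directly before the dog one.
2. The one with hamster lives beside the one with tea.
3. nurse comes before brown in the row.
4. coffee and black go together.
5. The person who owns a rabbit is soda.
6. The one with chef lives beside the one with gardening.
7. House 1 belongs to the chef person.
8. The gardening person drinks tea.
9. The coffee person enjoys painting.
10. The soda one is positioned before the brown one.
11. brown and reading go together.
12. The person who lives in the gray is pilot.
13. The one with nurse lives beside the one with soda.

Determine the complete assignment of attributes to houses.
Solution:

House | Pet | Job | Color | Drink | Hobby
-----------------------------------------
  1   | hamster | chef | black | coffee | painting
  2   | dog | nurse | white | tea | gardening
  3   | rabbit | pilot | gray | soda | cooking
  4   | cat | writer | brown | juice | reading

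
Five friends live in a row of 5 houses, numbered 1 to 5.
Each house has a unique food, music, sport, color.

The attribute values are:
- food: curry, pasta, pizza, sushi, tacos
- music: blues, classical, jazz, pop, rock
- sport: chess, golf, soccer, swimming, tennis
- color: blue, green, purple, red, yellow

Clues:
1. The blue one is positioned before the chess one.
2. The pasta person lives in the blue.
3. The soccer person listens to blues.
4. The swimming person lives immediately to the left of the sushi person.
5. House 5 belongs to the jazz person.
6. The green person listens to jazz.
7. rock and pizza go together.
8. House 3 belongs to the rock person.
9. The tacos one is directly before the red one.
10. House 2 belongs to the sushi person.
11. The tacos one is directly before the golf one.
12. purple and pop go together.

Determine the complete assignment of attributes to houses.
Solution:

House | Food | Music | Sport | Color
------------------------------------
  1   | tacos | pop | swimming | purple
  2   | sushi | classical | golf | red
  3   | pizza | rock | tennis | yellow
  4   | pasta | blues | soccer | blue
  5   | curry | jazz | chess | green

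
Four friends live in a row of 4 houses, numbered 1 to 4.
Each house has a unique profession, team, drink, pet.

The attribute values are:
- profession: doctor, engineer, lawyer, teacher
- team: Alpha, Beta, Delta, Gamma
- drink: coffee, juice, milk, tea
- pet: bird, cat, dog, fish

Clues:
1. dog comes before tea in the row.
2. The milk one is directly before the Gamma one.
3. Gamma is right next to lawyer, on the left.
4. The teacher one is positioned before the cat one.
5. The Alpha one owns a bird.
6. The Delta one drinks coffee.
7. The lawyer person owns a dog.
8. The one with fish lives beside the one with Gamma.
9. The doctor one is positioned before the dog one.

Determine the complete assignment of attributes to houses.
Solution:

House | Profession | Team | Drink | Pet
---------------------------------------
  1   | teacher | Beta | milk | fish
  2   | doctor | Gamma | juice | cat
  3   | lawyer | Delta | coffee | dog
  4   | engineer | Alpha | tea | bird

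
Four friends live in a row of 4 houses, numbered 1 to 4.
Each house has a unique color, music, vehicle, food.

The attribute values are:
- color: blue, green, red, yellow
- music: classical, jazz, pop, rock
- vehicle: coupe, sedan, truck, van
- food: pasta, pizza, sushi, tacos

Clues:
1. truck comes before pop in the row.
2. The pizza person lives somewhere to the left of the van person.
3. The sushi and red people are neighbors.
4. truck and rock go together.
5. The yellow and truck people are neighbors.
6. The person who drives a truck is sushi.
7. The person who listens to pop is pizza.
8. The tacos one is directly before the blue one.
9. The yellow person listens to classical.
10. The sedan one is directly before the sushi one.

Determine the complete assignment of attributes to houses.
Solution:

House | Color | Music | Vehicle | Food
--------------------------------------
  1   | yellow | classical | sedan | tacos
  2   | blue | rock | truck | sushi
  3   | red | pop | coupe | pizza
  4   | green | jazz | van | pasta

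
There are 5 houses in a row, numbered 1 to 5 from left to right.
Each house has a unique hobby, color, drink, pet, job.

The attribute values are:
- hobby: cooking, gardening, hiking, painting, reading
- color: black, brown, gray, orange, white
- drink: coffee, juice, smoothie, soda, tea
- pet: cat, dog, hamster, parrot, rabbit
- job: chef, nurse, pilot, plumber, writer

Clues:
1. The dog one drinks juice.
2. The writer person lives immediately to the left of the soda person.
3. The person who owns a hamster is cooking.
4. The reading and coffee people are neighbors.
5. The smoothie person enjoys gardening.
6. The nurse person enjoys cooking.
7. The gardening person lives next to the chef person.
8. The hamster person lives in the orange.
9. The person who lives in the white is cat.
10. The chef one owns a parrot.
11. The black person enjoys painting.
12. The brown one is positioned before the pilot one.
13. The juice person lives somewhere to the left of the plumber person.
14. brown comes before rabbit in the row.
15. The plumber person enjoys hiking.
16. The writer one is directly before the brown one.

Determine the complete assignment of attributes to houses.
Solution:

House | Hobby | Color | Drink | Pet | Job
-----------------------------------------
  1   | gardening | white | smoothie | cat | writer
  2   | reading | brown | soda | parrot | chef
  3   | cooking | orange | coffee | hamster | nurse
  4   | painting | black | juice | dog | pilot
  5   | hiking | gray | tea | rabbit | plumber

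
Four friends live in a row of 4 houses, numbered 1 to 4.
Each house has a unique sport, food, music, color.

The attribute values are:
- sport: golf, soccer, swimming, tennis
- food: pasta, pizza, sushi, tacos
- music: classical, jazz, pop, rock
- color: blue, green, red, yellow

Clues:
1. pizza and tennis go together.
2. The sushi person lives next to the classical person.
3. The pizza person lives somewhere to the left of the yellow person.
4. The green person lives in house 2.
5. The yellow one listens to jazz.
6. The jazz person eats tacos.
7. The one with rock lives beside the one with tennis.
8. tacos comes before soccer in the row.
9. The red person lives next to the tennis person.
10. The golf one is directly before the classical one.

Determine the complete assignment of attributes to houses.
Solution:

House | Sport | Food | Music | Color
------------------------------------
  1   | golf | sushi | rock | red
  2   | tennis | pizza | classical | green
  3   | swimming | tacos | jazz | yellow
  4   | soccer | pasta | pop | blue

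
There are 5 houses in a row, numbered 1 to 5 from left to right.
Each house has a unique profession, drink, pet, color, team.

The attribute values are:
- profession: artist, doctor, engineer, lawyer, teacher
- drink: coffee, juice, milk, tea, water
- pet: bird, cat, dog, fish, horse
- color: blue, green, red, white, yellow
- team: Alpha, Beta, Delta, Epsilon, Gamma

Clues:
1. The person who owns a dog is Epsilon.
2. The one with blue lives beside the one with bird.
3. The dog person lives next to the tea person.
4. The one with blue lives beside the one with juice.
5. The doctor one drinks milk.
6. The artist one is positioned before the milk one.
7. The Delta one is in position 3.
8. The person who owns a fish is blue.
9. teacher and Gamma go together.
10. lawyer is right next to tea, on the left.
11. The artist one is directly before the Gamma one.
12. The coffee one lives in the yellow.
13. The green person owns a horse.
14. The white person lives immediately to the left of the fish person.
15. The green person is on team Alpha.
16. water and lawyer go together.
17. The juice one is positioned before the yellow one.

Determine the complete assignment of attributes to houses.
Solution:

House | Profession | Drink | Pet | Color | Team
-----------------------------------------------
  1   | lawyer | water | dog | white | Epsilon
  2   | engineer | tea | fish | blue | Beta
  3   | artist | juice | bird | red | Delta
  4   | teacher | coffee | cat | yellow | Gamma
  5   | doctor | milk | horse | green | Alpha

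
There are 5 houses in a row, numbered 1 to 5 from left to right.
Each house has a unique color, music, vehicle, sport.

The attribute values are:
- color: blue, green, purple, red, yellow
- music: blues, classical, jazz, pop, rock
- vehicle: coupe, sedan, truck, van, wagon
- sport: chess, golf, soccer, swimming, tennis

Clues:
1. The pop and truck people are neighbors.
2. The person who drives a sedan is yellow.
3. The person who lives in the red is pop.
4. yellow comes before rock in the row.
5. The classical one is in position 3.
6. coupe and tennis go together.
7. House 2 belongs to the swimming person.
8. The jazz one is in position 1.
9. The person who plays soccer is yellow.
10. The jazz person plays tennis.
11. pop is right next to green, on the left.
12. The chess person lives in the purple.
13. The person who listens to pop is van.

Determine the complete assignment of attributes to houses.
Solution:

House | Color | Music | Vehicle | Sport
---------------------------------------
  1   | blue | jazz | coupe | tennis
  2   | red | pop | van | swimming
  3   | green | classical | truck | golf
  4   | yellow | blues | sedan | soccer
  5   | purple | rock | wagon | chess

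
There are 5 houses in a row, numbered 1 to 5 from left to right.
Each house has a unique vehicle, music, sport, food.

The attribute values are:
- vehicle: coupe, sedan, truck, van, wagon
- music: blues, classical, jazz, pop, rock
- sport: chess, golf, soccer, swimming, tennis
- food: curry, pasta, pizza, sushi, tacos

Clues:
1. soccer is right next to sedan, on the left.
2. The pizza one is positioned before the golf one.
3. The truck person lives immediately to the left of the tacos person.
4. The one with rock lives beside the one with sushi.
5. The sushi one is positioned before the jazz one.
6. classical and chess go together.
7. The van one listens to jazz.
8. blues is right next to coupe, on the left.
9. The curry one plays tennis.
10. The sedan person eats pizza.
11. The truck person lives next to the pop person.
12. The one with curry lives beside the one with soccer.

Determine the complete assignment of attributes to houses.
Solution:

House | Vehicle | Music | Sport | Food
--------------------------------------
  1   | truck | blues | tennis | curry
  2   | coupe | pop | soccer | tacos
  3   | sedan | rock | swimming | pizza
  4   | wagon | classical | chess | sushi
  5   | van | jazz | golf | pasta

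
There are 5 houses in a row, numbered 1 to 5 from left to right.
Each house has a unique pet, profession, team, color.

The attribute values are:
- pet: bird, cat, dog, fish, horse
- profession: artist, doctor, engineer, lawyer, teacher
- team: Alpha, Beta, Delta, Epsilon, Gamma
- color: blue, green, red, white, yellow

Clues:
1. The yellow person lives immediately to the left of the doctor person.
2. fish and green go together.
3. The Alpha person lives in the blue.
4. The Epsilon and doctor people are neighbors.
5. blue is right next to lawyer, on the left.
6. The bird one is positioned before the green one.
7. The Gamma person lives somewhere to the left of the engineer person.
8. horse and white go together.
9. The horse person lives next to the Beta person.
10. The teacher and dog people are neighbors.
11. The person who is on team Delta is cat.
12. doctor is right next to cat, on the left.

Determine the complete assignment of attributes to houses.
Solution:

House | Pet | Profession | Team | Color
---------------------------------------
  1   | bird | teacher | Epsilon | yellow
  2   | dog | doctor | Alpha | blue
  3   | cat | lawyer | Delta | red
  4   | horse | artist | Gamma | white
  5   | fish | engineer | Beta | green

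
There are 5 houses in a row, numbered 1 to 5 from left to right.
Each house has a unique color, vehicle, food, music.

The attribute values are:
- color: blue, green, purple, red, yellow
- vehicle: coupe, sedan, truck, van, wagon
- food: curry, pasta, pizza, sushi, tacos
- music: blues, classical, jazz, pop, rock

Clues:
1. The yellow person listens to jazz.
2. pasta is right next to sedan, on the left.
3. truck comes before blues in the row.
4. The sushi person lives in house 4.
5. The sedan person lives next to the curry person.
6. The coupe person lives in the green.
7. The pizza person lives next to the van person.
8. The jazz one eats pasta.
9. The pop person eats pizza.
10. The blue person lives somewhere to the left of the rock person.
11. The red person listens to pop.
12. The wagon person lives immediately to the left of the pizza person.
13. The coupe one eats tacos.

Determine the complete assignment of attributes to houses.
Solution:

House | Color | Vehicle | Food | Music
--------------------------------------
  1   | yellow | wagon | pasta | jazz
  2   | red | sedan | pizza | pop
  3   | blue | van | curry | classical
  4   | purple | truck | sushi | rock
  5   | green | coupe | tacos | blues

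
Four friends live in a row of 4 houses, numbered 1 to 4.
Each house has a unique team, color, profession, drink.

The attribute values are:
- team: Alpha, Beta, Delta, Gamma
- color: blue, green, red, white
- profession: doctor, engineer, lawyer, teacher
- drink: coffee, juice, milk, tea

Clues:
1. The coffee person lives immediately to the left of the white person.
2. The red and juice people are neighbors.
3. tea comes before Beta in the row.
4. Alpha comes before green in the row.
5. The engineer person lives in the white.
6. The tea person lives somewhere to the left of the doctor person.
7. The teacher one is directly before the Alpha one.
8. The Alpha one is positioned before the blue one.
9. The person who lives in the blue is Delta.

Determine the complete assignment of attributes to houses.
Solution:

House | Team | Color | Profession | Drink
-----------------------------------------
  1   | Gamma | red | teacher | coffee
  2   | Alpha | white | engineer | juice
  3   | Delta | blue | lawyer | tea
  4   | Beta | green | doctor | milk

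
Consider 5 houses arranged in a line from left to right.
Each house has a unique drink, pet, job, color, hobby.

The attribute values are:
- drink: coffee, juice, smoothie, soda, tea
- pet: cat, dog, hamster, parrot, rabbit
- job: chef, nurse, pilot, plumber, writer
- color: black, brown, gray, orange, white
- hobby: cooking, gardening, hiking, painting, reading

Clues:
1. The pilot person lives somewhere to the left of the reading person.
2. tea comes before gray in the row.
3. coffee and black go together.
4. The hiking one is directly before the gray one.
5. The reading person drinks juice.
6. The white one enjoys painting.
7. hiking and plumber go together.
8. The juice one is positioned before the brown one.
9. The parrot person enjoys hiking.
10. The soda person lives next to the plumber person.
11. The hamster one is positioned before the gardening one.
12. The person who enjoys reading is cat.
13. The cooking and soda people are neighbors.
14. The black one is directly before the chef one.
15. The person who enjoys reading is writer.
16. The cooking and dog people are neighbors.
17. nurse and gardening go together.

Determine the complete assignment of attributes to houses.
Solution:

House | Drink | Pet | Job | Color | Hobby
-----------------------------------------
  1   | coffee | hamster | pilot | black | cooking
  2   | soda | dog | chef | white | painting
  3   | tea | parrot | plumber | orange | hiking
  4   | juice | cat | writer | gray | reading
  5   | smoothie | rabbit | nurse | brown | gardening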